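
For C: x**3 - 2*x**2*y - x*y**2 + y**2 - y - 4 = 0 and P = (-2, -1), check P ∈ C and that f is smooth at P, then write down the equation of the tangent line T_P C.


Tangent line at P: 3*x - 15*y - 9 = 0.

Step 1: f(-2, -1) = 0, so P lies on C.
Step 2: partial derivatives
  f_x(x, y) = 3*x**2 - 4*x*y - y**2, f_y(x, y) = -2*x**2 - 2*x*y + 2*y - 1.
  f_x(P) = 3, f_y(P) = -15 (gradient nonzero, so P is smooth).
Step 3: tangent line at P: 3·(x − -2) + -15·(y − -1) = 0.
Expanding: 3*x - 15*y - 9 = 0.


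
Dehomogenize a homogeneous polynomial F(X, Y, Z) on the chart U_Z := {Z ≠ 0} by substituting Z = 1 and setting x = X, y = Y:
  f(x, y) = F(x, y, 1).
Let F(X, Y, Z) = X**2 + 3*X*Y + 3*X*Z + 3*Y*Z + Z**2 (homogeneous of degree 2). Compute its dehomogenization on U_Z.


f(x, y) = x**2 + 3*x*y + 3*x + 3*y + 1

On U_Z we set Z = 1. Each monomial c·X^i·Y^j·Z^k in F becomes c·x^i·y^j·1^k = c·x^i·y^j.
Substituting Z = 1: F(X, Y, 1) = x**2 + 3*x*y + 3*x + 3*y + 1.
Note: deg(f) ≤ deg(F) = 2; strict inequality happens when F is divisible by Z (lost terms).


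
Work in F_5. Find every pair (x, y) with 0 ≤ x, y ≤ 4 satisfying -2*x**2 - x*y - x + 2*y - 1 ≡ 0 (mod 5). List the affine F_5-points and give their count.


Affine F_5-points: {(0, 3), (1, 4), (3, 3), (4, 4)}; count = 4.

For each of the 25 pairs (x, y) ∈ F_5², evaluate f(x, y) mod 5. Record the zeros.
  x = 0: [0↦4, 1↦1, 2↦3, 3↦0, 4↦2]  zeros at y ∈ {3}
  x = 1: [0↦1, 1↦2, 2↦3, 3↦4, 4↦0]  zeros at y ∈ {4}
  x = 2: [0↦4, 1↦4, 2↦4, 3↦4, 4↦4]  zeros at y ∈ ∅
  x = 3: [0↦3, 1↦2, 2↦1, 3↦0, 4↦4]  zeros at y ∈ {3}
  x = 4: [0↦3, 1↦1, 2↦4, 3↦2, 4↦0]  zeros at y ∈ {4}
Collecting zeros: affine points = {(0, 3), (1, 4), (3, 3), (4, 4)}.
Total count |C(F_5)_aff| = 4.


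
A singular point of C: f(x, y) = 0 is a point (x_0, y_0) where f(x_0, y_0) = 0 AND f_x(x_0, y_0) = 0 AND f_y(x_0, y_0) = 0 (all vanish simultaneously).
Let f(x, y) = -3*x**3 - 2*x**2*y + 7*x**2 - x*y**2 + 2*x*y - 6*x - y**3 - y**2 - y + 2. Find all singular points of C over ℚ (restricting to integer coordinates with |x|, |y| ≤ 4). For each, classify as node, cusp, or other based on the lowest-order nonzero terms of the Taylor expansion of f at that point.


Singular points: {(1, -1)}; classification: cusp.

Compute partial derivatives:
  f_x = -9*x**2 - 4*x*y + 14*x - y**2 + 2*y - 6.
  f_y = -2*x**2 - 2*x*y + 2*x - 3*y**2 - 2*y - 1.
Scan x_0 ∈ {−4, ..., 4}. For each x_0, f_y(x_0, y) is a polynomial in y; find its integer roots y ∈ {−4, ..., 4}, then test f_x and f at those candidates.
  x = -4: f_y(-4, y) = -3*y**2 + 6*y - 41; no integer root y with |y| ≤ 4.
  x = -3: f_y(-3, y) = -3*y**2 + 4*y - 25; no integer root y with |y| ≤ 4.
  x = -2: f_y(-2, y) = -3*y**2 + 2*y - 13; no integer root y with |y| ≤ 4.
  x = -1: f_y(-1, y) = -3*y**2 - 5; no integer root y with |y| ≤ 4.
  x = 0: f_y(0, y) = -3*y**2 - 2*y - 1; no integer root y with |y| ≤ 4.
  x = 1: f_y(1, y) = -3*y**2 - 4*y - 1; vanishes at y ∈ {-1}. (1, -1): f_x = 0, f = 0 — SINGULAR.
  x = 2: f_y(2, y) = -3*y**2 - 6*y - 5; no integer root y with |y| ≤ 4.
  x = 3: f_y(3, y) = -3*y**2 - 8*y - 13; no integer root y with |y| ≤ 4.
  x = 4: f_y(4, y) = -3*y**2 - 10*y - 25; no integer root y with |y| ≤ 4.
Only singular point on the grid: (1, -1).
Classify: substitute x = 1 + u, y = -1 + v and expand: f = -3*u**3 - 2*u**2*v - u*v**2 - v**3 + v**2.
No constant or linear terms (consistent with a singular point). Quadratic part: v**2. Cubic part: -3*u**3 - 2*u**2*v - u*v**2 - v**3.
The quadratic part v**2 is a perfect square, so there is a single (double) tangent line v = 0, i.e. y = -1. Restricting the cubic part to that line (v = 0) leaves -3*u**3 ≠ 0, so f is not divisible by v and the branch is v² ≈ 3*u**3 to lowest order — this is a cusp.
Classification: cusp.


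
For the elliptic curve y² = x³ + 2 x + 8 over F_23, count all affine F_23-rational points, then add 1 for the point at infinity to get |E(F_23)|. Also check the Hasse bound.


Affine points = {(0, 10), (0, 13), (3, 8), (3, 15), (6, 11), (6, 12), (10, 4), (10, 19), (11, 2), (11, 21), (12, 9), (12, 14), (13, 0), (15, 3), (15, 20)}; affine count = 15; |E(F_23)| = 16.

Discriminant check: Δ ∝ 4a³ + 27b² = 4·2³ + 27·8² = 4·8 + 27·64 ≡ 12 (mod 23). Nonzero ⇒ E is nonsingular.
For each x ∈ F_23, compute rhs = x³ + 2·x + 8 mod 23, then count y ∈ F_23 with y² ≡ rhs.
  x = 0: rhs = 8, matching y values: 10, 13 (2 points).
  x = 1: rhs = 11, matching y values: none (0 points).
  x = 2: rhs = 20, matching y values: none (0 points).
  x = 3: rhs = 18, matching y values: 8, 15 (2 points).
  x = 4: rhs = 11, matching y values: none (0 points).
  x = 5: rhs = 5, matching y values: none (0 points).
  x = 6: rhs = 6, matching y values: 11, 12 (2 points).
  x = 7: rhs = 20, matching y values: none (0 points).
  x = 8: rhs = 7, matching y values: none (0 points).
  x = 9: rhs = 19, matching y values: none (0 points).
  x = 10: rhs = 16, matching y values: 4, 19 (2 points).
  x = 11: rhs = 4, matching y values: 2, 21 (2 points).
  x = 12: rhs = 12, matching y values: 9, 14 (2 points).
  x = 13: rhs = 0, matching y values: 0 (1 points).
  x = 14: rhs = 20, matching y values: none (0 points).
  x = 15: rhs = 9, matching y values: 3, 20 (2 points).
  x = 16: rhs = 19, matching y values: none (0 points).
  x = 17: rhs = 10, matching y values: none (0 points).
  x = 18: rhs = 11, matching y values: none (0 points).
  x = 19: rhs = 5, matching y values: none (0 points).
  x = 20: rhs = 21, matching y values: none (0 points).
  x = 21: rhs = 19, matching y values: none (0 points).
  x = 22: rhs = 5, matching y values: none (0 points).
Total affine count: 15.
Full point count |E(F_23)| = 15 + 1 = 16.
Hasse bound: |16 − (23+1)| = |-8| = 8 ≤ 2√23 ≈ 9.5917 ✓.


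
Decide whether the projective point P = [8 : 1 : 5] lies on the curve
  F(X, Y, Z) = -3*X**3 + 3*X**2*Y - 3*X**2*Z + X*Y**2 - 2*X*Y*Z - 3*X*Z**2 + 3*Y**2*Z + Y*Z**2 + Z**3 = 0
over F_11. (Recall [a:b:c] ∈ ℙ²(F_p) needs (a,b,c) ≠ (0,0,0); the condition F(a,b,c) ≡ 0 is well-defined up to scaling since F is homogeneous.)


F(8,1,5) ≡ 5 (mod 11); P is NOT on the curve.

Evaluate F(8, 1, 5) term-by-term (mod 11).
  -3*X**3 ↦ -3·512·1·1 = -1536
  3*X**2*Y ↦ 3·64·1·1 = 192
  -3*X**2*Z ↦ -3·64·1·5 = -960
  X*Y**2 ↦ 1·8·1·1 = 8
  -2*X*Y*Z ↦ -2·8·1·5 = -80
  -3*X*Z**2 ↦ -3·8·1·25 = -600
  3*Y**2*Z ↦ 3·1·1·5 = 15
  Y*Z**2 ↦ 1·1·1·25 = 25
  Z**3 ↦ 1·1·1·125 = 125
Sum: F(8, 1, 5) = (-1536) + (192) + (-960) + (8) + (-80) + (-600) + (15) + (25) + (125) = -2811.
Reducing mod 11: -2811 ≡ 5 (mod 11).
Since F(a, b, c) ≡ 5 ≠ 0 (mod 11), P does NOT lie on the curve.


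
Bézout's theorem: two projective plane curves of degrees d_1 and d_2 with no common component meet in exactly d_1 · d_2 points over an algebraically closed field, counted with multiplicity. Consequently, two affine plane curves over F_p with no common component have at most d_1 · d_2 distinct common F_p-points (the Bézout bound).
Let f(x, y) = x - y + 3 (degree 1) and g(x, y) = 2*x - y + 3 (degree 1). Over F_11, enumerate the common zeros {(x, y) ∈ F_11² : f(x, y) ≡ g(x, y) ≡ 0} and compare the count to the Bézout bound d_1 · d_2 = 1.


Common zeros: {(0, 3)}; count = 1; Bézout bound = 1.

deg(f) = 1, deg(g) = 1, so Bézout bound = 1.
Scan x ∈ F_11. For each x, list the y ∈ F_11 with f(x, y) ≡ 0 and those with g(x, y) ≡ 0 (mod 11); the common zeros in that column are the intersection.
  x = 0: f ≡ 0 at y ∈ {3}; g ≡ 0 at y ∈ {3}; common: {3}.
  x = 1: f ≡ 0 at y ∈ {4}; g ≡ 0 at y ∈ {5}; common: ∅.
  x = 2: f ≡ 0 at y ∈ {5}; g ≡ 0 at y ∈ {7}; common: ∅.
  x = 3: f ≡ 0 at y ∈ {6}; g ≡ 0 at y ∈ {9}; common: ∅.
  x = 4: f ≡ 0 at y ∈ {7}; g ≡ 0 at y ∈ {0}; common: ∅.
  x = 5: f ≡ 0 at y ∈ {8}; g ≡ 0 at y ∈ {2}; common: ∅.
  x = 6: f ≡ 0 at y ∈ {9}; g ≡ 0 at y ∈ {4}; common: ∅.
  x = 7: f ≡ 0 at y ∈ {10}; g ≡ 0 at y ∈ {6}; common: ∅.
  x = 8: f ≡ 0 at y ∈ {0}; g ≡ 0 at y ∈ {8}; common: ∅.
  x = 9: f ≡ 0 at y ∈ {1}; g ≡ 0 at y ∈ {10}; common: ∅.
  x = 10: f ≡ 0 at y ∈ {2}; g ≡ 0 at y ∈ {1}; common: ∅.
Collecting: common zeros = {(0, 3)}, so the count is 1.
Comparison with the Bézout bound: 1 ≤ 1 = deg(f)·deg(g), as expected for curves with no common component (the bound is attained).


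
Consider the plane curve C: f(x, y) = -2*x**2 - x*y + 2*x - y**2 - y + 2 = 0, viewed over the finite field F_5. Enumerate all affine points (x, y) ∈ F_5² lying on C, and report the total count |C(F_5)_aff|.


Affine F_5-points: {(0, 1), (0, 3), (2, 3), (2, 4), (3, 0), (3, 1)}; count = 6.

For each of the 25 pairs (x, y) ∈ F_5², evaluate f(x, y) mod 5. Record the zeros.
  x = 0: [0↦2, 1↦0, 2↦1, 3↦0, 4↦2]  zeros at y ∈ {1, 3}
  x = 1: [0↦2, 1↦4, 2↦4, 3↦2, 4↦3]  zeros at y ∈ ∅
  x = 2: [0↦3, 1↦4, 2↦3, 3↦0, 4↦0]  zeros at y ∈ {3, 4}
  x = 3: [0↦0, 1↦0, 2↦3, 3↦4, 4↦3]  zeros at y ∈ {0, 1}
  x = 4: [0↦3, 1↦2, 2↦4, 3↦4, 4↦2]  zeros at y ∈ ∅
Collecting zeros: affine points = {(0, 1), (0, 3), (2, 3), (2, 4), (3, 0), (3, 1)}.
Total count |C(F_5)_aff| = 6.


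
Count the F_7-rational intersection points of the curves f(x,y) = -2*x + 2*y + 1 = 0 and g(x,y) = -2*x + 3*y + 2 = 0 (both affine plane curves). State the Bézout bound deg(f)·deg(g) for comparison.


Common zeros: {(3, 6)}; count = 1; Bézout bound = 1.

deg(f) = 1, deg(g) = 1, so Bézout bound = 1.
Scan x ∈ F_7. For each x, list the y ∈ F_7 with f(x, y) ≡ 0 and those with g(x, y) ≡ 0 (mod 7); the common zeros in that column are the intersection.
  x = 0: f ≡ 0 at y ∈ {3}; g ≡ 0 at y ∈ {4}; common: ∅.
  x = 1: f ≡ 0 at y ∈ {4}; g ≡ 0 at y ∈ {0}; common: ∅.
  x = 2: f ≡ 0 at y ∈ {5}; g ≡ 0 at y ∈ {3}; common: ∅.
  x = 3: f ≡ 0 at y ∈ {6}; g ≡ 0 at y ∈ {6}; common: {6}.
  x = 4: f ≡ 0 at y ∈ {0}; g ≡ 0 at y ∈ {2}; common: ∅.
  x = 5: f ≡ 0 at y ∈ {1}; g ≡ 0 at y ∈ {5}; common: ∅.
  x = 6: f ≡ 0 at y ∈ {2}; g ≡ 0 at y ∈ {1}; common: ∅.
Collecting: common zeros = {(3, 6)}, so the count is 1.
Comparison with the Bézout bound: 1 ≤ 1 = deg(f)·deg(g), as expected for curves with no common component (the bound is attained).


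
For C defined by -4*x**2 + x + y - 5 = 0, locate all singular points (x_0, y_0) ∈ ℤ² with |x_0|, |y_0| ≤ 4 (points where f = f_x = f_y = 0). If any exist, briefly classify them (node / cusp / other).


No singular points in the scanned grid; C is smooth there.

Compute partial derivatives:
  f_x = 1 - 8*x.
  f_y = 1.
f_y = 1 is a nonzero constant, so f_y never vanishes: no point (x, y) can satisfy f = f_x = f_y = 0. In particular no (x, y) ∈ {−4, ..., 4}² is singular; the curve is smooth.


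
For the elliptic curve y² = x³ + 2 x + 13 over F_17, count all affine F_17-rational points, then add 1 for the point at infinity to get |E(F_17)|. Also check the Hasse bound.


Affine points = {(0, 8), (0, 9), (1, 4), (1, 13), (2, 5), (2, 12), (4, 0), (7, 8), (7, 9), (10, 8), (10, 9), (13, 3), (13, 14), (15, 1), (15, 16)}; affine count = 15; |E(F_17)| = 16.

Discriminant check: Δ ∝ 4a³ + 27b² = 4·2³ + 27·13² = 4·8 + 27·169 ≡ 5 (mod 17). Nonzero ⇒ E is nonsingular.
For each x ∈ F_17, compute rhs = x³ + 2·x + 13 mod 17, then count y ∈ F_17 with y² ≡ rhs.
  x = 0: rhs = 13, matching y values: 8, 9 (2 points).
  x = 1: rhs = 16, matching y values: 4, 13 (2 points).
  x = 2: rhs = 8, matching y values: 5, 12 (2 points).
  x = 3: rhs = 12, matching y values: none (0 points).
  x = 4: rhs = 0, matching y values: 0 (1 points).
  x = 5: rhs = 12, matching y values: none (0 points).
  x = 6: rhs = 3, matching y values: none (0 points).
  x = 7: rhs = 13, matching y values: 8, 9 (2 points).
  x = 8: rhs = 14, matching y values: none (0 points).
  x = 9: rhs = 12, matching y values: none (0 points).
  x = 10: rhs = 13, matching y values: 8, 9 (2 points).
  x = 11: rhs = 6, matching y values: none (0 points).
  x = 12: rhs = 14, matching y values: none (0 points).
  x = 13: rhs = 9, matching y values: 3, 14 (2 points).
  x = 14: rhs = 14, matching y values: none (0 points).
  x = 15: rhs = 1, matching y values: 1, 16 (2 points).
  x = 16: rhs = 10, matching y values: none (0 points).
Total affine count: 15.
Full point count |E(F_17)| = 15 + 1 = 16.
Hasse bound: |16 − (17+1)| = |-2| = 2 ≤ 2√17 ≈ 8.2462 ✓.


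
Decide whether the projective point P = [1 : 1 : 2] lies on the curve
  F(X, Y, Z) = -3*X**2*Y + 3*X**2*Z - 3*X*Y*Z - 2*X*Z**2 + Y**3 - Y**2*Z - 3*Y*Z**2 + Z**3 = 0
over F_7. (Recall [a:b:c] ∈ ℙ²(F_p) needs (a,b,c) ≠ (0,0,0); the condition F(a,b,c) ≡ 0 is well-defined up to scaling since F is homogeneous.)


F(1,1,2) ≡ 5 (mod 7); P is NOT on the curve.

Evaluate F(1, 1, 2) term-by-term (mod 7).
  -3*X**2*Y ↦ -3·1·1·1 = -3
  3*X**2*Z ↦ 3·1·1·2 = 6
  -3*X*Y*Z ↦ -3·1·1·2 = -6
  -2*X*Z**2 ↦ -2·1·1·4 = -8
  Y**3 ↦ 1·1·1·1 = 1
  -Y**2*Z ↦ -1·1·1·2 = -2
  -3*Y*Z**2 ↦ -3·1·1·4 = -12
  Z**3 ↦ 1·1·1·8 = 8
Sum: F(1, 1, 2) = (-3) + (6) + (-6) + (-8) + (1) + (-2) + (-12) + (8) = -16.
Reducing mod 7: -16 ≡ 5 (mod 7).
Since F(a, b, c) ≡ 5 ≠ 0 (mod 7), P does NOT lie on the curve.


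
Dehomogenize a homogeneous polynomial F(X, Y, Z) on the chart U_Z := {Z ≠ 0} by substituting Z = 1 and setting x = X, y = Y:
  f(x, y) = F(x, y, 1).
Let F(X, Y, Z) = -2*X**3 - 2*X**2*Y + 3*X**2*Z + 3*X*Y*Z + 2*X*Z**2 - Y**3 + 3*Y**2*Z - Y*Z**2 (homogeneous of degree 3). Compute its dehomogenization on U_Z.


f(x, y) = -2*x**3 - 2*x**2*y + 3*x**2 + 3*x*y + 2*x - y**3 + 3*y**2 - y

On U_Z we set Z = 1. Each monomial c·X^i·Y^j·Z^k in F becomes c·x^i·y^j·1^k = c·x^i·y^j.
Substituting Z = 1: F(X, Y, 1) = -2*x**3 - 2*x**2*y + 3*x**2 + 3*x*y + 2*x - y**3 + 3*y**2 - y.
Note: deg(f) ≤ deg(F) = 3; strict inequality happens when F is divisible by Z (lost terms).


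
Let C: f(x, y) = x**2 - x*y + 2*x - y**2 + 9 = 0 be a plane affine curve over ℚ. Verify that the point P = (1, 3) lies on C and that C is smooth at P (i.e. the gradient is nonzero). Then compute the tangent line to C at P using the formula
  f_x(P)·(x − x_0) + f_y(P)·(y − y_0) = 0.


Tangent line at P: x - 7*y + 20 = 0.

Step 1: f(1, 3) = 0, so P lies on C.
Step 2: partial derivatives
  f_x(x, y) = 2*x - y + 2, f_y(x, y) = -x - 2*y.
  f_x(P) = 1, f_y(P) = -7 (gradient nonzero, so P is smooth).
Step 3: tangent line at P: 1·(x − 1) + -7·(y − 3) = 0.
Expanding: x - 7*y + 20 = 0.


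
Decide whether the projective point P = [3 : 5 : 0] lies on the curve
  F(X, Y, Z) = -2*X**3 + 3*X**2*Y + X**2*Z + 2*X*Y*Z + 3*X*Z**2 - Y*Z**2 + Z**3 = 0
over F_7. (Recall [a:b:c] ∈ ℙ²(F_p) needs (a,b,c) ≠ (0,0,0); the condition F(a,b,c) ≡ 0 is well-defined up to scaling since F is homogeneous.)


F(3,5,0) ≡ 4 (mod 7); P is NOT on the curve.

Evaluate F(3, 5, 0) term-by-term (mod 7).
  -2*X**3 ↦ -2·27·1·1 = -54
  3*X**2*Y ↦ 3·9·5·1 = 135
  X**2*Z ↦ 1·9·1·0 = 0
  2*X*Y*Z ↦ 2·3·5·0 = 0
  3*X*Z**2 ↦ 3·3·1·0 = 0
  -Y*Z**2 ↦ -1·1·5·0 = 0
  Z**3 ↦ 1·1·1·0 = 0
Sum: F(3, 5, 0) = (-54) + (135) + (0) + (0) + (0) + (0) + (0) = 81.
Reducing mod 7: 81 ≡ 4 (mod 7).
Since F(a, b, c) ≡ 4 ≠ 0 (mod 7), P does NOT lie on the curve.


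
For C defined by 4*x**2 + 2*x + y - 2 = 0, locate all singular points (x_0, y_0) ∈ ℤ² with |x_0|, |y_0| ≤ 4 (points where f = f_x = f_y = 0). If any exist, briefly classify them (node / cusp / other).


No singular points in the scanned grid; C is smooth there.

Compute partial derivatives:
  f_x = 8*x + 2.
  f_y = 1.
f_y = 1 is a nonzero constant, so f_y never vanishes: no point (x, y) can satisfy f = f_x = f_y = 0. In particular no (x, y) ∈ {−4, ..., 4}² is singular; the curve is smooth.


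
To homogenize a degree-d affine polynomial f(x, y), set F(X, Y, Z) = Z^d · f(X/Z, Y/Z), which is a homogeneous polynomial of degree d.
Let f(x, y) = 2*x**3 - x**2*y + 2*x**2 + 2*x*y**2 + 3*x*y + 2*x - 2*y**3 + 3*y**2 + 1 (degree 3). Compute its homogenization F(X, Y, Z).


F(X, Y, Z) = 2*X**3 - X**2*Y + 2*X**2*Z + 2*X*Y**2 + 3*X*Y*Z + 2*X*Z**2 - 2*Y**3 + 3*Y**2*Z + Z**3

deg(f) = 3.
Substitute x = X/Z, y = Y/Z into f, then multiply by Z^3.
  monomial 2·x^3·y^0 ↦ 2·X^3·Y^0·Z^0.
  monomial -1·x^2·y^1 ↦ -1·X^2·Y^1·Z^0.
  monomial 2·x^2·y^0 ↦ 2·X^2·Y^0·Z^1.
  monomial 2·x^1·y^2 ↦ 2·X^1·Y^2·Z^0.
  monomial 3·x^1·y^1 ↦ 3·X^1·Y^1·Z^1.
  monomial 2·x^1·y^0 ↦ 2·X^1·Y^0·Z^2.
  monomial -2·x^0·y^3 ↦ -2·X^0·Y^3·Z^0.
  monomial 3·x^0·y^2 ↦ 3·X^0·Y^2·Z^1.
  monomial 1·x^0·y^0 ↦ 1·X^0·Y^0·Z^3.
Collecting: F(X, Y, Z) = 2*X**3 - X**2*Y + 2*X**2*Z + 2*X*Y**2 + 3*X*Y*Z + 2*X*Z**2 - 2*Y**3 + 3*Y**2*Z + Z**3.


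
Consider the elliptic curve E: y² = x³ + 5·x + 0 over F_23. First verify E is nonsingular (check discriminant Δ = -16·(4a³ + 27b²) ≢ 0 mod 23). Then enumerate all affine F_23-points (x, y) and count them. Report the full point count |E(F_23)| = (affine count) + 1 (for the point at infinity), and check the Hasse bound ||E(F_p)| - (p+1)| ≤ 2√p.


Affine points = {(0, 0), (1, 11), (1, 12), (2, 8), (2, 15), (5, 9), (5, 14), (6, 4), (6, 19), (8, 0), (11, 11), (11, 12), (13, 10), (13, 13), (14, 10), (14, 13), (15, 0), (16, 6), (16, 17), (19, 10), (19, 13), (20, 2), (20, 21)}; affine count = 23; |E(F_23)| = 24.

Discriminant check: Δ ∝ 4a³ + 27b² = 4·5³ + 27·0² = 4·125 + 27·0 ≡ 17 (mod 23). Nonzero ⇒ E is nonsingular.
For each x ∈ F_23, compute rhs = x³ + 5·x + 0 mod 23, then count y ∈ F_23 with y² ≡ rhs.
  x = 0: rhs = 0, matching y values: 0 (1 points).
  x = 1: rhs = 6, matching y values: 11, 12 (2 points).
  x = 2: rhs = 18, matching y values: 8, 15 (2 points).
  x = 3: rhs = 19, matching y values: none (0 points).
  x = 4: rhs = 15, matching y values: none (0 points).
  x = 5: rhs = 12, matching y values: 9, 14 (2 points).
  x = 6: rhs = 16, matching y values: 4, 19 (2 points).
  x = 7: rhs = 10, matching y values: none (0 points).
  x = 8: rhs = 0, matching y values: 0 (1 points).
  x = 9: rhs = 15, matching y values: none (0 points).
  x = 10: rhs = 15, matching y values: none (0 points).
  x = 11: rhs = 6, matching y values: 11, 12 (2 points).
  x = 12: rhs = 17, matching y values: none (0 points).
  x = 13: rhs = 8, matching y values: 10, 13 (2 points).
  x = 14: rhs = 8, matching y values: 10, 13 (2 points).
  x = 15: rhs = 0, matching y values: 0 (1 points).
  x = 16: rhs = 13, matching y values: 6, 17 (2 points).
  x = 17: rhs = 7, matching y values: none (0 points).
  x = 18: rhs = 11, matching y values: none (0 points).
  x = 19: rhs = 8, matching y values: 10, 13 (2 points).
  x = 20: rhs = 4, matching y values: 2, 21 (2 points).
  x = 21: rhs = 5, matching y values: none (0 points).
  x = 22: rhs = 17, matching y values: none (0 points).
Total affine count: 23.
Full point count |E(F_23)| = 23 + 1 = 24.
Hasse bound: |24 − (23+1)| = |0| = 0 ≤ 2√23 ≈ 9.5917 ✓.


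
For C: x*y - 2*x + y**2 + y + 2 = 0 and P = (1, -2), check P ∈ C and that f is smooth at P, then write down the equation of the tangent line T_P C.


Tangent line at P: -4*x - 2*y = 0.

Step 1: f(1, -2) = 0, so P lies on C.
Step 2: partial derivatives
  f_x(x, y) = y - 2, f_y(x, y) = x + 2*y + 1.
  f_x(P) = -4, f_y(P) = -2 (gradient nonzero, so P is smooth).
Step 3: tangent line at P: -4·(x − 1) + -2·(y − -2) = 0.
Expanding: -4*x - 2*y = 0.


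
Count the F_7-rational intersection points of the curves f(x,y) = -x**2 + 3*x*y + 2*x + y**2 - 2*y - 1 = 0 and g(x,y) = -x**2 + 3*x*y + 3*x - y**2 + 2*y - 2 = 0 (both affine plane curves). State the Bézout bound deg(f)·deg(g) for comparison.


Common zeros: {(1, 0), (3, 5)}; count = 2; Bézout bound = 4.

deg(f) = 2, deg(g) = 2, so Bézout bound = 4.
Scan x ∈ F_7. For each x, list the y ∈ F_7 with f(x, y) ≡ 0 and those with g(x, y) ≡ 0 (mod 7); the common zeros in that column are the intersection.
  x = 0: f ≡ 0 at y ∈ {4, 5}; g ≡ 0 at y ∈ ∅; common: ∅.
  x = 1: f ≡ 0 at y ∈ {0, 6}; g ≡ 0 at y ∈ {0, 5}; common: {0}.
  x = 2: f ≡ 0 at y ∈ ∅; g ≡ 0 at y ∈ {0, 1}; common: ∅.
  x = 3: f ≡ 0 at y ∈ {2, 5}; g ≡ 0 at y ∈ {5, 6}; common: {5}.
  x = 4: f ≡ 0 at y ∈ ∅; g ≡ 0 at y ∈ {1, 6}; common: ∅.
  x = 5: f ≡ 0 at y ∈ {2, 6}; g ≡ 0 at y ∈ ∅; common: ∅.
  x = 6: f ≡ 0 at y ∈ ∅; g ≡ 0 at y ∈ ∅; common: ∅.
Collecting: common zeros = {(1, 0), (3, 5)}, so the count is 2.
Comparison with the Bézout bound: 2 ≤ 4 = deg(f)·deg(g), as expected for curves with no common component (the affine F_7-count falls short of the bound because intersections may lie at infinity, over extension fields, or carry multiplicity).


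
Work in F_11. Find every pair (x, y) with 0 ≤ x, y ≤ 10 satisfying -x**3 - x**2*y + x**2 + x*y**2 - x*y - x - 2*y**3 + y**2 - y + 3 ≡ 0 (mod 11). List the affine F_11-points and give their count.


Affine F_11-points: {(0, 2), (2, 8), (3, 2), (4, 3), (5, 8), (5, 9), (6, 5), (7, 2), (7, 3), (7, 10), (8, 8), (9, 1), (9, 3)}; count = 13.

For each of the 121 pairs (x, y) ∈ F_11², evaluate f(x, y) mod 11. Record the zeros.
  x = 0: [0↦3, 1↦1, 2↦0, 3↦10, 4↦8, 5↦4, 6↦8, 7↦8, 8↦3, 9↦3, 10↦7]  zeros at y ∈ {2}
  x = 1: [0↦2, 1↦10, 2↦10, 3↦1, 4↦4, 5↦7, 6↦9, 7↦9, 8↦6, 9↦10, 10↦9]  zeros at y ∈ ∅
  x = 2: [0↦8, 1↦2, 2↦1, 3↦4, 4↦10, 5↦7, 6↦5, 7↦3, 8↦0, 9↦6, 10↦9]  zeros at y ∈ {8}
  x = 3: [0↦4, 1↦4, 2↦0, 3↦2, 4↦9, 5↦9, 6↦1, 7↦6, 8↦1, 9↦7, 10↦1]  zeros at y ∈ {2}
  x = 4: [0↦6, 1↦10, 2↦1, 3↦0, 4↦6, 5↦7, 6↦2, 7↦1, 8↦3, 9↦7, 10↦1]  zeros at y ∈ {3}
  x = 5: [0↦8, 1↦3, 2↦9, 3↦3, 4↦6, 5↦6, 6↦2, 7↦4, 8↦0, 9↦0, 10↦3]  zeros at y ∈ {8, 9}
  x = 6: [0↦4, 1↦10, 2↦7, 3↦5, 4↦3, 5↦0, 6↦6, 7↦9, 8↦8, 9↦2, 10↦1]  zeros at y ∈ {5}
  x = 7: [0↦10, 1↦3, 2↦0, 3↦0, 4↦2, 5↦5, 6↦8, 7↦10, 8↦10, 9↦7, 10↦0]  zeros at y ∈ {2, 3, 10}
  x = 8: [0↦9, 1↦9, 2↦4, 3↦4, 4↦8, 5↦4, 6↦2, 7↦1, 8↦0, 9↦9, 10↦5]  zeros at y ∈ {8}
  x = 9: [0↦6, 1↦0, 2↦2, 3↦0, 4↦4, 5↦2, 6↦4, 7↦9, 8↦5, 9↦2, 10↦10]  zeros at y ∈ {1, 3}
  x = 10: [0↦6, 1↦3, 2↦10, 3↦4, 4↦6, 5↦4, 6↦8, 7↦6, 8↦8, 9↦2, 10↦9]  zeros at y ∈ ∅
Collecting zeros: affine points = {(0, 2), (2, 8), (3, 2), (4, 3), (5, 8), (5, 9), (6, 5), (7, 2), (7, 3), (7, 10), (8, 8), (9, 1), (9, 3)}.
Total count |C(F_11)_aff| = 13.


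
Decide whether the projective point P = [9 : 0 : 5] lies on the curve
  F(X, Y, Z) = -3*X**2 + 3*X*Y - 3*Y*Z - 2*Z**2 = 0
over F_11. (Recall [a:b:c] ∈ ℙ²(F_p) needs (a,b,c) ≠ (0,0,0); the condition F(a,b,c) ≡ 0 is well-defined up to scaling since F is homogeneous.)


F(9,0,5) ≡ 4 (mod 11); P is NOT on the curve.

Evaluate F(9, 0, 5) term-by-term (mod 11).
  -3*X**2 ↦ -3·81·1·1 = -243
  3*X*Y ↦ 3·9·0·1 = 0
  -3*Y*Z ↦ -3·1·0·5 = 0
  -2*Z**2 ↦ -2·1·1·25 = -50
Sum: F(9, 0, 5) = (-243) + (0) + (0) + (-50) = -293.
Reducing mod 11: -293 ≡ 4 (mod 11).
Since F(a, b, c) ≡ 4 ≠ 0 (mod 11), P does NOT lie on the curve.


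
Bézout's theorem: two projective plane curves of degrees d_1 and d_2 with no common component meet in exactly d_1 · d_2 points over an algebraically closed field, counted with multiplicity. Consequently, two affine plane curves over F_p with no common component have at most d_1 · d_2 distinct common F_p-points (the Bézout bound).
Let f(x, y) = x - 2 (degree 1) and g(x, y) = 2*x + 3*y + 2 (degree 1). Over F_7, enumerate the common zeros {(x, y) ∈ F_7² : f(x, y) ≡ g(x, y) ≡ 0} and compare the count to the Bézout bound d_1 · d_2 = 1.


Common zeros: {(2, 5)}; count = 1; Bézout bound = 1.

deg(f) = 1, deg(g) = 1, so Bézout bound = 1.
Scan x ∈ F_7. For each x, list the y ∈ F_7 with f(x, y) ≡ 0 and those with g(x, y) ≡ 0 (mod 7); the common zeros in that column are the intersection.
  x = 0: f ≡ 0 at y ∈ ∅; g ≡ 0 at y ∈ {4}; common: ∅.
  x = 1: f ≡ 0 at y ∈ ∅; g ≡ 0 at y ∈ {1}; common: ∅.
  x = 2: f ≡ 0 at y ∈ {0, 1, 2, 3, 4, 5, 6}; g ≡ 0 at y ∈ {5}; common: {5}.
  x = 3: f ≡ 0 at y ∈ ∅; g ≡ 0 at y ∈ {2}; common: ∅.
  x = 4: f ≡ 0 at y ∈ ∅; g ≡ 0 at y ∈ {6}; common: ∅.
  x = 5: f ≡ 0 at y ∈ ∅; g ≡ 0 at y ∈ {3}; common: ∅.
  x = 6: f ≡ 0 at y ∈ ∅; g ≡ 0 at y ∈ {0}; common: ∅.
Collecting: common zeros = {(2, 5)}, so the count is 1.
Comparison with the Bézout bound: 1 ≤ 1 = deg(f)·deg(g), as expected for curves with no common component (the bound is attained).


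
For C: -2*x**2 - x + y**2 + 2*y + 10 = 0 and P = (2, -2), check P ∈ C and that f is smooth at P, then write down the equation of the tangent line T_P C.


Tangent line at P: -9*x - 2*y + 14 = 0.

Step 1: f(2, -2) = 0, so P lies on C.
Step 2: partial derivatives
  f_x(x, y) = -4*x - 1, f_y(x, y) = 2*y + 2.
  f_x(P) = -9, f_y(P) = -2 (gradient nonzero, so P is smooth).
Step 3: tangent line at P: -9·(x − 2) + -2·(y − -2) = 0.
Expanding: -9*x - 2*y + 14 = 0.


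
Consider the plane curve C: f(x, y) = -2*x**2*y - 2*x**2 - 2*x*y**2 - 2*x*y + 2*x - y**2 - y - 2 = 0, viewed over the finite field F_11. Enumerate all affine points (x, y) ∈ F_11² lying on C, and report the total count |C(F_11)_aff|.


Affine F_11-points: {(0, 4), (0, 6), (1, 3), (1, 10), (2, 6), (2, 9), (5, 4), (10, 3), (10, 9)}; count = 9.

For each of the 121 pairs (x, y) ∈ F_11², evaluate f(x, y) mod 11. Record the zeros.
  x = 0: [0↦9, 1↦7, 2↦3, 3↦8, 4↦0, 5↦1, 6↦0, 7↦8, 8↦3, 9↦7, 10↦9]  zeros at y ∈ {4, 6}
  x = 1: [0↦9, 1↦1, 2↦9, 3↦0, 4↦7, 5↦8, 6↦3, 7↦3, 8↦8, 9↦7, 10↦0]  zeros at y ∈ {3, 10}
  x = 2: [0↦5, 1↦9, 2↦3, 3↦9, 4↦5, 5↦2, 6↦0, 7↦10, 8↦10, 9↦0, 10↦2]  zeros at y ∈ {6, 9}
  x = 3: [0↦8, 1↦9, 2↦7, 3↦2, 4↦5, 5↦5, 6↦2, 7↦7, 8↦9, 9↦8, 10↦4]  zeros at y ∈ ∅
  x = 4: [0↦7, 1↦1, 2↦10, 3↦1, 4↦7, 5↦6, 6↦9, 7↦5, 8↦5, 9↦9, 10↦6]  zeros at y ∈ ∅
  x = 5: [0↦2, 1↦7, 2↦1, 3↦6, 4↦0, 5↦5, 6↦10, 7↦4, 8↦9, 9↦3, 10↦8]  zeros at y ∈ {4}
  x = 6: [0↦4, 1↦5, 2↦2, 3↦6, 4↦6, 5↦2, 6↦5, 7↦4, 8↦10, 9↦1, 10↦10]  zeros at y ∈ ∅
  x = 7: [0↦2, 1↦6, 2↦2, 3↦1, 4↦3, 5↦8, 6↦5, 7↦5, 8↦8, 9↦3, 10↦1]  zeros at y ∈ ∅
  x = 8: [0↦7, 1↦10, 2↦1, 3↦2, 4↦2, 5↦1, 6↦10, 7↦7, 8↦3, 9↦9, 10↦3]  zeros at y ∈ ∅
  x = 9: [0↦8, 1↦6, 2↦10, 3↦9, 4↦3, 5↦3, 6↦9, 7↦10, 8↦6, 9↦8, 10↦5]  zeros at y ∈ ∅
  x = 10: [0↦5, 1↦5, 2↦7, 3↦0, 4↦6, 5↦3, 6↦2, 7↦3, 8↦6, 9↦0, 10↦7]  zeros at y ∈ {3, 9}
Collecting zeros: affine points = {(0, 4), (0, 6), (1, 3), (1, 10), (2, 6), (2, 9), (5, 4), (10, 3), (10, 9)}.
Total count |C(F_11)_aff| = 9.


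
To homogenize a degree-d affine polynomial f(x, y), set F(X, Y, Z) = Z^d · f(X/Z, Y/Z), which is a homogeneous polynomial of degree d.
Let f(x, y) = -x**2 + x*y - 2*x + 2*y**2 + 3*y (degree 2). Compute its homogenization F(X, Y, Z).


F(X, Y, Z) = -X**2 + X*Y - 2*X*Z + 2*Y**2 + 3*Y*Z

deg(f) = 2.
Substitute x = X/Z, y = Y/Z into f, then multiply by Z^2.
  monomial -1·x^2·y^0 ↦ -1·X^2·Y^0·Z^0.
  monomial 1·x^1·y^1 ↦ 1·X^1·Y^1·Z^0.
  monomial -2·x^1·y^0 ↦ -2·X^1·Y^0·Z^1.
  monomial 2·x^0·y^2 ↦ 2·X^0·Y^2·Z^0.
  monomial 3·x^0·y^1 ↦ 3·X^0·Y^1·Z^1.
Collecting: F(X, Y, Z) = -X**2 + X*Y - 2*X*Z + 2*Y**2 + 3*Y*Z.


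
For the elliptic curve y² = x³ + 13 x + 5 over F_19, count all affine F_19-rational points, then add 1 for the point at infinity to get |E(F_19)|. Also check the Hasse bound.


Affine points = {(0, 9), (0, 10), (1, 0), (2, 1), (2, 18), (4, 8), (4, 11), (5, 9), (5, 10), (11, 4), (11, 15), (14, 9), (14, 10), (17, 3), (17, 16)}; affine count = 15; |E(F_19)| = 16.

Discriminant check: Δ ∝ 4a³ + 27b² = 4·13³ + 27·5² = 4·2197 + 27·25 ≡ 1 (mod 19). Nonzero ⇒ E is nonsingular.
For each x ∈ F_19, compute rhs = x³ + 13·x + 5 mod 19, then count y ∈ F_19 with y² ≡ rhs.
  x = 0: rhs = 5, matching y values: 9, 10 (2 points).
  x = 1: rhs = 0, matching y values: 0 (1 points).
  x = 2: rhs = 1, matching y values: 1, 18 (2 points).
  x = 3: rhs = 14, matching y values: none (0 points).
  x = 4: rhs = 7, matching y values: 8, 11 (2 points).
  x = 5: rhs = 5, matching y values: 9, 10 (2 points).
  x = 6: rhs = 14, matching y values: none (0 points).
  x = 7: rhs = 2, matching y values: none (0 points).
  x = 8: rhs = 13, matching y values: none (0 points).
  x = 9: rhs = 15, matching y values: none (0 points).
  x = 10: rhs = 14, matching y values: none (0 points).
  x = 11: rhs = 16, matching y values: 4, 15 (2 points).
  x = 12: rhs = 8, matching y values: none (0 points).
  x = 13: rhs = 15, matching y values: none (0 points).
  x = 14: rhs = 5, matching y values: 9, 10 (2 points).
  x = 15: rhs = 3, matching y values: none (0 points).
  x = 16: rhs = 15, matching y values: none (0 points).
  x = 17: rhs = 9, matching y values: 3, 16 (2 points).
  x = 18: rhs = 10, matching y values: none (0 points).
Total affine count: 15.
Full point count |E(F_19)| = 15 + 1 = 16.
Hasse bound: |16 − (19+1)| = |-4| = 4 ≤ 2√19 ≈ 8.7178 ✓.


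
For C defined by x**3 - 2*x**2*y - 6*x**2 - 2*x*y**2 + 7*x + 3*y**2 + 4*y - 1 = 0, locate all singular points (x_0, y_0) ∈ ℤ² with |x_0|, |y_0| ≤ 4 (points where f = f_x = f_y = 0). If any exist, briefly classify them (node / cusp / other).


Singular points: {(1, -1)}; classification: node.

Compute partial derivatives:
  f_x = 3*x**2 - 4*x*y - 12*x - 2*y**2 + 7.
  f_y = -2*x**2 - 4*x*y + 6*y + 4.
Scan x_0 ∈ {−4, ..., 4}. For each x_0, f_y(x_0, y) is a polynomial in y; find its integer roots y ∈ {−4, ..., 4}, then test f_x and f at those candidates.
  x = -4: f_y(-4, y) = 22*y - 28; no integer root y with |y| ≤ 4.
  x = -3: f_y(-3, y) = 18*y - 14; no integer root y with |y| ≤ 4.
  x = -2: f_y(-2, y) = 14*y - 4; no integer root y with |y| ≤ 4.
  x = -1: f_y(-1, y) = 10*y + 2; no integer root y with |y| ≤ 4.
  x = 0: f_y(0, y) = 6*y + 4; no integer root y with |y| ≤ 4.
  x = 1: f_y(1, y) = 2*y + 2; vanishes at y ∈ {-1}. (1, -1): f_x = 0, f = 0 — SINGULAR.
  x = 2: f_y(2, y) = -2*y - 4; vanishes at y ∈ {-2}. (2, -2): f_x = 3 ≠ 0.
  x = 3: f_y(3, y) = -6*y - 14; no integer root y with |y| ≤ 4.
  x = 4: f_y(4, y) = -10*y - 28; no integer root y with |y| ≤ 4.
Only singular point on the grid: (1, -1).
Classify: substitute x = 1 + u, y = -1 + v and expand: f = u**3 - 2*u**2*v - u**2 - 2*u*v**2 + v**2.
No constant or linear terms (consistent with a singular point). Quadratic part: -u**2 + v**2. Cubic part: u**3 - 2*u**2*v - 2*u*v**2.
The quadratic part v**2 - u**2 = (v − u)(v + u) splits into two distinct linear factors, so there are two distinct tangent lines y − -1 = ±(x − 1) — this is a node (ordinary double point).
Classification: node.


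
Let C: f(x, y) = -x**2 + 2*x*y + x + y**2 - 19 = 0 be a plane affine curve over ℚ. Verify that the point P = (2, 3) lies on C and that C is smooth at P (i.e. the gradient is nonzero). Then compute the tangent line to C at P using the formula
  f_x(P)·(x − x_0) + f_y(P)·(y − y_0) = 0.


Tangent line at P: 3*x + 10*y - 36 = 0.

Step 1: f(2, 3) = 0, so P lies on C.
Step 2: partial derivatives
  f_x(x, y) = -2*x + 2*y + 1, f_y(x, y) = 2*x + 2*y.
  f_x(P) = 3, f_y(P) = 10 (gradient nonzero, so P is smooth).
Step 3: tangent line at P: 3·(x − 2) + 10·(y − 3) = 0.
Expanding: 3*x + 10*y - 36 = 0.


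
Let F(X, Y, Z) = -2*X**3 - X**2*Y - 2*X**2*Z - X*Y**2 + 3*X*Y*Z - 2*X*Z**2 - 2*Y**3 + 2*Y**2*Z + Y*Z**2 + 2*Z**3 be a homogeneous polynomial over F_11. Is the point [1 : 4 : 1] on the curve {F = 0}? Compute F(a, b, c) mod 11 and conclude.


F(1,4,1) ≡ 6 (mod 11); P is NOT on the curve.

Evaluate F(1, 4, 1) term-by-term (mod 11).
  -2*X**3 ↦ -2·1·1·1 = -2
  -X**2*Y ↦ -1·1·4·1 = -4
  -2*X**2*Z ↦ -2·1·1·1 = -2
  -X*Y**2 ↦ -1·1·16·1 = -16
  3*X*Y*Z ↦ 3·1·4·1 = 12
  -2*X*Z**2 ↦ -2·1·1·1 = -2
  -2*Y**3 ↦ -2·1·64·1 = -128
  2*Y**2*Z ↦ 2·1·16·1 = 32
  Y*Z**2 ↦ 1·1·4·1 = 4
  2*Z**3 ↦ 2·1·1·1 = 2
Sum: F(1, 4, 1) = (-2) + (-4) + (-2) + (-16) + (12) + (-2) + (-128) + (32) + (4) + (2) = -104.
Reducing mod 11: -104 ≡ 6 (mod 11).
Since F(a, b, c) ≡ 6 ≠ 0 (mod 11), P does NOT lie on the curve.


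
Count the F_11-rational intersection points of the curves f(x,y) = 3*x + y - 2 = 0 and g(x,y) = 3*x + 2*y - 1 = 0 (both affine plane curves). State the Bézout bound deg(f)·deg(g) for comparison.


Common zeros: {(1, 10)}; count = 1; Bézout bound = 1.

deg(f) = 1, deg(g) = 1, so Bézout bound = 1.
Scan x ∈ F_11. For each x, list the y ∈ F_11 with f(x, y) ≡ 0 and those with g(x, y) ≡ 0 (mod 11); the common zeros in that column are the intersection.
  x = 0: f ≡ 0 at y ∈ {2}; g ≡ 0 at y ∈ {6}; common: ∅.
  x = 1: f ≡ 0 at y ∈ {10}; g ≡ 0 at y ∈ {10}; common: {10}.
  x = 2: f ≡ 0 at y ∈ {7}; g ≡ 0 at y ∈ {3}; common: ∅.
  x = 3: f ≡ 0 at y ∈ {4}; g ≡ 0 at y ∈ {7}; common: ∅.
  x = 4: f ≡ 0 at y ∈ {1}; g ≡ 0 at y ∈ {0}; common: ∅.
  x = 5: f ≡ 0 at y ∈ {9}; g ≡ 0 at y ∈ {4}; common: ∅.
  x = 6: f ≡ 0 at y ∈ {6}; g ≡ 0 at y ∈ {8}; common: ∅.
  x = 7: f ≡ 0 at y ∈ {3}; g ≡ 0 at y ∈ {1}; common: ∅.
  x = 8: f ≡ 0 at y ∈ {0}; g ≡ 0 at y ∈ {5}; common: ∅.
  x = 9: f ≡ 0 at y ∈ {8}; g ≡ 0 at y ∈ {9}; common: ∅.
  x = 10: f ≡ 0 at y ∈ {5}; g ≡ 0 at y ∈ {2}; common: ∅.
Collecting: common zeros = {(1, 10)}, so the count is 1.
Comparison with the Bézout bound: 1 ≤ 1 = deg(f)·deg(g), as expected for curves with no common component (the bound is attained).


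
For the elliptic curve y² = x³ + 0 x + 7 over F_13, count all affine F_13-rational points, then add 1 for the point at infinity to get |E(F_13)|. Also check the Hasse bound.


Affine points = {(7, 5), (7, 8), (8, 5), (8, 8), (11, 5), (11, 8)}; affine count = 6; |E(F_13)| = 7.

Discriminant check: Δ ∝ 4a³ + 27b² = 4·0³ + 27·7² = 4·0 + 27·49 ≡ 10 (mod 13). Nonzero ⇒ E is nonsingular.
For each x ∈ F_13, compute rhs = x³ + 0·x + 7 mod 13, then count y ∈ F_13 with y² ≡ rhs.
  x = 0: rhs = 7, matching y values: none (0 points).
  x = 1: rhs = 8, matching y values: none (0 points).
  x = 2: rhs = 2, matching y values: none (0 points).
  x = 3: rhs = 8, matching y values: none (0 points).
  x = 4: rhs = 6, matching y values: none (0 points).
  x = 5: rhs = 2, matching y values: none (0 points).
  x = 6: rhs = 2, matching y values: none (0 points).
  x = 7: rhs = 12, matching y values: 5, 8 (2 points).
  x = 8: rhs = 12, matching y values: 5, 8 (2 points).
  x = 9: rhs = 8, matching y values: none (0 points).
  x = 10: rhs = 6, matching y values: none (0 points).
  x = 11: rhs = 12, matching y values: 5, 8 (2 points).
  x = 12: rhs = 6, matching y values: none (0 points).
Total affine count: 6.
Full point count |E(F_13)| = 6 + 1 = 7.
Hasse bound: |7 − (13+1)| = |-7| = 7 ≤ 2√13 ≈ 7.2111 ✓.


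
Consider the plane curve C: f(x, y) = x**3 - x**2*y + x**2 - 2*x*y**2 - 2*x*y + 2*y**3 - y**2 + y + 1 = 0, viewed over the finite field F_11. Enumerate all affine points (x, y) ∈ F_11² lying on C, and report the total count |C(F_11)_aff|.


Affine F_11-points: {(0, 5), (1, 1), (1, 7), (1, 10), (2, 4), (4, 7), (5, 2), (5, 4), (5, 5), (6, 0), (7, 4), (8, 6), (9, 8), (10, 5)}; count = 14.

For each of the 121 pairs (x, y) ∈ F_11², evaluate f(x, y) mod 11. Record the zeros.
  x = 0: [0↦1, 1↦3, 2↦4, 3↦5, 4↦7, 5↦0, 6↦7, 7↦7, 8↦1, 9↦1, 10↦8]  zeros at y ∈ {5}
  x = 1: [0↦3, 1↦0, 2↦3, 3↦2, 4↦9, 5↦3, 6↦7, 7↦0, 8↦5, 9↦1, 10↦0]  zeros at y ∈ {1, 7, 10}
  x = 2: [0↦2, 1↦3, 2↦6, 3↦1, 4↦0, 5↦4, 6↦3, 7↦9, 8↦1, 9↦2, 10↦2]  zeros at y ∈ {4}
  x = 3: [0↦4, 1↦7, 2↦8, 3↦8, 4↦8, 5↦9, 6↦1, 7↦7, 8↦6, 9↦10, 10↦9]  zeros at y ∈ ∅
  x = 4: [0↦4, 1↦7, 2↦4, 3↦7, 4↦6, 5↦2, 6↦7, 7↦0, 8↦4, 9↦9, 10↦5]  zeros at y ∈ {7}
  x = 5: [0↦8, 1↦9, 2↦0, 3↦4, 4↦0, 5↦0, 6↦5, 7↦5, 8↦1, 9↦5, 10↦7]  zeros at y ∈ {2, 4, 5}
  x = 6: [0↦0, 1↦8, 2↦2, 3↦5, 4↦7, 5↦9, 6↦1, 7↦6, 8↦3, 9↦4, 10↦10]  zeros at y ∈ {0}
  x = 7: [0↦8, 1↦10, 2↦5, 3↦5, 4↦0, 5↦2, 6↦1, 7↦9, 8↦5, 9↦1, 10↦9]  zeros at y ∈ {4}
  x = 8: [0↦5, 1↦10, 2↦4, 3↦10, 4↦7, 5↦7, 6↦0, 7↦9, 8↦2, 9↦2, 10↦10]  zeros at y ∈ {6}
  x = 9: [0↦8, 1↦3, 2↦5, 3↦4, 4↦1, 5↦8, 6↦4, 7↦1, 8↦0, 9↦2, 10↦8]  zeros at y ∈ {8}
  x = 10: [0↦1, 1↦6, 2↦3, 3↦4, 4↦10, 5↦0, 6↦8, 7↦2, 8↦5, 9↦7, 10↦9]  zeros at y ∈ {5}
Collecting zeros: affine points = {(0, 5), (1, 1), (1, 7), (1, 10), (2, 4), (4, 7), (5, 2), (5, 4), (5, 5), (6, 0), (7, 4), (8, 6), (9, 8), (10, 5)}.
Total count |C(F_11)_aff| = 14.


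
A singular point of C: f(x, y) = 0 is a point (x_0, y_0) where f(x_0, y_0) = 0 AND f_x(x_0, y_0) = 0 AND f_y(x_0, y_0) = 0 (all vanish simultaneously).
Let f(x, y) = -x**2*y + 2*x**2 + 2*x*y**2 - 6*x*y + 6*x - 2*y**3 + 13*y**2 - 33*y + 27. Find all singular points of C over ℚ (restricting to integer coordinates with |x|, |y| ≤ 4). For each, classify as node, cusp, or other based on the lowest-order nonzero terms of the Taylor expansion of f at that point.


Singular points: {(3, 3)}; classification: node.

Compute partial derivatives:
  f_x = -2*x*y + 4*x + 2*y**2 - 6*y + 6.
  f_y = -x**2 + 4*x*y - 6*x - 6*y**2 + 26*y - 33.
Scan x_0 ∈ {−4, ..., 4}. For each x_0, f_y(x_0, y) is a polynomial in y; find its integer roots y ∈ {−4, ..., 4}, then test f_x and f at those candidates.
  x = -4: f_y(-4, y) = -6*y**2 + 10*y - 25; no integer root y with |y| ≤ 4.
  x = -3: f_y(-3, y) = -6*y**2 + 14*y - 24; no integer root y with |y| ≤ 4.
  x = -2: f_y(-2, y) = -6*y**2 + 18*y - 25; no integer root y with |y| ≤ 4.
  x = -1: f_y(-1, y) = -6*y**2 + 22*y - 28; no integer root y with |y| ≤ 4.
  x = 0: f_y(0, y) = -6*y**2 + 26*y - 33; no integer root y with |y| ≤ 4.
  x = 1: f_y(1, y) = -6*y**2 + 30*y - 40; no integer root y with |y| ≤ 4.
  x = 2: f_y(2, y) = -6*y**2 + 34*y - 49; no integer root y with |y| ≤ 4.
  x = 3: f_y(3, y) = -6*y**2 + 38*y - 60; vanishes at y ∈ {3}. (3, 3): f_x = 0, f = 0 — SINGULAR.
  x = 4: f_y(4, y) = -6*y**2 + 42*y - 73; no integer root y with |y| ≤ 4.
Only singular point on the grid: (3, 3).
Classify: substitute x = 3 + u, y = 3 + v and expand: f = -u**2*v - u**2 + 2*u*v**2 - 2*v**3 + v**2.
No constant or linear terms (consistent with a singular point). Quadratic part: -u**2 + v**2. Cubic part: -u**2*v + 2*u*v**2 - 2*v**3.
The quadratic part v**2 - u**2 = (v − u)(v + u) splits into two distinct linear factors, so there are two distinct tangent lines y − 3 = ±(x − 3) — this is a node (ordinary double point).
Classification: node.


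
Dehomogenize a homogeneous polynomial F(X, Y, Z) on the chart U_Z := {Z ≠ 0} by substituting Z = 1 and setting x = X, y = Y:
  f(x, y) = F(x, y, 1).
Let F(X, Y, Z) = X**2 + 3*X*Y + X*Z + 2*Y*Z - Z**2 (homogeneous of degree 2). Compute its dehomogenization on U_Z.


f(x, y) = x**2 + 3*x*y + x + 2*y - 1

On U_Z we set Z = 1. Each monomial c·X^i·Y^j·Z^k in F becomes c·x^i·y^j·1^k = c·x^i·y^j.
Substituting Z = 1: F(X, Y, 1) = x**2 + 3*x*y + x + 2*y - 1.
Note: deg(f) ≤ deg(F) = 2; strict inequality happens when F is divisible by Z (lost terms).


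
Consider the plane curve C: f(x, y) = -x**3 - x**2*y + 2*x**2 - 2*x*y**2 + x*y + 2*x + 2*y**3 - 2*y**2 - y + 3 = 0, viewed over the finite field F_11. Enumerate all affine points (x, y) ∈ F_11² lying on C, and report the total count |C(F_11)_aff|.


Affine F_11-points: {(0, 5), (0, 8), (0, 10), (1, 4), (2, 1), (3, 0), (5, 10), (6, 2), (7, 4), (7, 7), (7, 8), (9, 3), (9, 8), (9, 10), (10, 6)}; count = 15.

For each of the 121 pairs (x, y) ∈ F_11², evaluate f(x, y) mod 11. Record the zeros.
  x = 0: [0↦3, 1↦2, 2↦9, 3↦3, 4↦7, 5↦0, 6↦5, 7↦1, 8↦0, 9↦3, 10↦0]  zeros at y ∈ {5, 8, 10}
  x = 1: [0↦6, 1↦3, 2↦4, 3↦10, 4↦0, 5↦8, 6↦2, 7↦5, 8↦7, 9↦9, 10↦1]  zeros at y ∈ {4}
  x = 2: [0↦7, 1↦0, 2↦4, 3↦9, 4↦5, 5↦4, 6↦7, 7↦4, 8↦7, 9↦6, 10↦2]  zeros at y ∈ {1}
  x = 3: [0↦0, 1↦9, 2↦3, 3↦5, 4↦5, 5↦4, 6↦3, 7↦3, 8↦5, 9↦10, 10↦8]  zeros at y ∈ {0}
  x = 4: [0↦1, 1↦2, 2↦6, 3↦3, 4↦5, 5↦2, 6↦6, 7↦7, 8↦6, 9↦4, 10↦2]  zeros at y ∈ ∅
  x = 5: [0↦4, 1↦6, 2↦7, 3↦8, 4↦10, 5↦3, 6↦10, 7↦10, 8↦4, 9↦4, 10↦0]  zeros at y ∈ {10}
  x = 6: [0↦3, 1↦4, 2↦0, 3↦3, 4↦3, 5↦1, 6↦9, 7↦6, 8↦4, 9↦4, 10↦7]  zeros at y ∈ {2}
  x = 7: [0↦3, 1↦1, 2↦1, 3↦4, 4↦0, 5↦1, 6↦8, 7↦0, 8↦0, 9↦9, 10↦6]  zeros at y ∈ {4, 7, 8}
  x = 8: [0↦9, 1↦2, 2↦4, 3↦5, 4↦6, 5↦8, 6↦1, 7↦8, 8↦8, 9↦2, 10↦2]  zeros at y ∈ ∅
  x = 9: [0↦4, 1↦1, 2↦3, 3↦0, 4↦4, 5↦5, 6↦4, 7↦2, 8↦0, 9↦10, 10↦0]  zeros at y ∈ {3, 8, 10}
  x = 10: [0↦4, 1↦3, 2↦3, 3↦5, 4↦10, 5↦8, 6↦0, 7↦9, 8↦3, 9↦5, 10↦5]  zeros at y ∈ {6}
Collecting zeros: affine points = {(0, 5), (0, 8), (0, 10), (1, 4), (2, 1), (3, 0), (5, 10), (6, 2), (7, 4), (7, 7), (7, 8), (9, 3), (9, 8), (9, 10), (10, 6)}.
Total count |C(F_11)_aff| = 15.
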